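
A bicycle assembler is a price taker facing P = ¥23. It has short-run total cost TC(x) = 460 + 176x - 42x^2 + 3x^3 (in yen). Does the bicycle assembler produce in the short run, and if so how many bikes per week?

Strip out fixed cost: VC = 176x - 42x^2 + 3x^3. Then AVC = 176 - 42x + 3x^2 and MC = 176 - 84x + 9x^2.
AVC hits its minimum where MC = AVC, at x = 7, giving min AVC = 176 - 42·7 + 3·7^2 = ¥29.
Since P = ¥23 < min AVC = ¥29, price fails to cover variable cost at any output.
The firm minimizes its loss by shutting down and losing only its fixed cost of ¥460.

Shut down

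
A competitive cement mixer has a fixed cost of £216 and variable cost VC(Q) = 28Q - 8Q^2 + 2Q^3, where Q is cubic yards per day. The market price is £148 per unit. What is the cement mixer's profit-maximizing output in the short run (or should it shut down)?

Produce at Q = 6

From TC, MC = TC'(Q) = 28 - 16Q + 6Q^2 and AVC = VC/Q = 28 - 8Q + 2Q^2.
The AVC parabola has its vertex at Q = 8/4 = 2, where AVC = 28 - 8·2 + 2·2^2 = £20.
Because £148 ≥ £20, revenue can cover variable cost; the firm operates.
Solving P = MC: -120 - 16Q + 6Q^2 = 0 ⇒ Q = -10/3 or 6. On the upward-sloping branch, Q* = 6.
Check: AVC at Q = 6 is £52 ≤ P, so revenue covers variable cost.
Profit = P·Q − TC = 148·6 − 528 = £360.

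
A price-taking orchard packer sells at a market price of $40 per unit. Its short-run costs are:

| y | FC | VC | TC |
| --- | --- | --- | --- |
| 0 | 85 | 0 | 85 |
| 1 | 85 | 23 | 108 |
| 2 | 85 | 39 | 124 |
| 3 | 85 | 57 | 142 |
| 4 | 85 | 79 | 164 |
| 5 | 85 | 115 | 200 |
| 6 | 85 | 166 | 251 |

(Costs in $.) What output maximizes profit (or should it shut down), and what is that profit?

y = 5; profit = $0

Profit at each row (π = 40y − TC): y=0: -85; y=1: -68; y=2: -44; y=3: -22; y=4: -4; y=5: 0; y=6: -11.
Profit is maximized at y = 5. AVC there is 115/5 = $23 ≤ P, so producing beats shutting down (which would give -$85).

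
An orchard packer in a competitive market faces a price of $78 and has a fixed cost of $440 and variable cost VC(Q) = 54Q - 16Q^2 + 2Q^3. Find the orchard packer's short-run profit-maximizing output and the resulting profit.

Profit = -$152 at Q = 6

AVC = 54 - 16Q + 2Q^2; min AVC = $22 at Q = 4. Since P = $78 ≥ min AVC, the firm produces.
MC = 54 - 32Q + 6Q^2. Setting P = MC and taking the root on the rising branch gives Q* = 6.
TR = 78·6 = 468. TC = 440 + 180 = 620. Profit = 468 − 620 = -$152.
Shutting down would mean losing the fixed cost of $440, so operating at a loss of $152 is better by $288.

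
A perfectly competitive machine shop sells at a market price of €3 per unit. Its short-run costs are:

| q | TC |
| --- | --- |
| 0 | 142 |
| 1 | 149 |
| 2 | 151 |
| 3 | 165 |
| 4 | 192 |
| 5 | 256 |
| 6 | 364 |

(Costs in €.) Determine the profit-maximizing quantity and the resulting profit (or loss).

Tabulate TR − TC: q=0: -142; q=1: -146; q=2: -145; q=3: -156; q=4: -180; q=5: -241; q=6: -346.
Profit is highest at q = 0. Equivalently, the lowest AVC in the table is 9/2 ≈ €4.50 at q = 2, and P = €3 falls below it — price never covers variable cost, so the firm shuts down and loses only its fixed cost.

q = 0 (shut down); profit = -€142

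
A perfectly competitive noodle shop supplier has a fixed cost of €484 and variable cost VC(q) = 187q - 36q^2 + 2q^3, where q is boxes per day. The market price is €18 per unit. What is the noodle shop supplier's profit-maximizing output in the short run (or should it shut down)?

Shut down

Strip out fixed cost: VC = 187q - 36q^2 + 2q^3. Then AVC = 187 - 36q + 2q^2 and MC = 187 - 72q + 6q^2.
AVC hits its minimum where MC = AVC, at q = 9, giving min AVC = 187 - 36·9 + 2·9^2 = €25.
P = €18 lies below min AVC = €25; no output level covers variable cost.
The firm minimizes its loss by shutting down and losing only its fixed cost of €484.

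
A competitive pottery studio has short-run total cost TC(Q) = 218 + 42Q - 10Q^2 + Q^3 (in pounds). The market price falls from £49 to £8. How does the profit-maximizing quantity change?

MC = 42 - 20Q + 3Q^2; the shutdown threshold is min AVC = £17 (at Q = 5).
With P = £49 above the shutdown price, P = MC gives Q = 7.
At P = £8 < min AVC = £17, price no longer covers variable cost at any output, so the firm shuts down: Q = 0.

Output falls from 7 to 0 (the firm shuts down)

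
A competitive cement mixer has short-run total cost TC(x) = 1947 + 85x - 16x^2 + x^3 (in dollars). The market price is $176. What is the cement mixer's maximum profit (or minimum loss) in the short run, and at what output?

Profit = -$257 at x = 13

AVC = 85 - 16x + x^2 has its minimum $21 at x = 8; price $176 clears that bar, so the firm operates.
MC = 85 - 32x + 3x^2. Setting P = MC and taking the root on the rising branch gives x* = 13.
TR = 176·13 = 2288. TC = 1947 + 598 = 2545. Profit = 2288 − 2545 = -$257.
That loss of $257 beats the $1947 the firm would lose by shutting down; producing recovers $1690 of fixed cost.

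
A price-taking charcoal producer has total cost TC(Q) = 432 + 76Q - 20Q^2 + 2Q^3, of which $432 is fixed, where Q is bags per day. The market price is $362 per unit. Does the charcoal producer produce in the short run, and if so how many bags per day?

Produce at Q = 11

From TC, MC = TC'(Q) = 76 - 40Q + 6Q^2 and AVC = VC/Q = 76 - 20Q + 2Q^2.
The AVC parabola has its vertex at Q = 20/4 = 5, where AVC = 76 - 20·5 + 2·5^2 = $26.
Because $362 ≥ $26, revenue can cover variable cost; the firm operates.
Solving P = MC: -286 - 40Q + 6Q^2 = 0 ⇒ Q = -13/3 or 11. On the upward-sloping branch, Q* = 11.
Check: AVC at Q = 11 is $98 ≤ P, so revenue covers variable cost.
Profit = P·Q − TC = 362·11 − 1510 = $2472.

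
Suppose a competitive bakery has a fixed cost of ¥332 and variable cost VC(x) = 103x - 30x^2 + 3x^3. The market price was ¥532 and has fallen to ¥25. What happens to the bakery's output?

AVC = 103 - 30x + 3x^2, minimized at x = 5 where min AVC = ¥28. MC = 103 - 60x + 9x^2.
With P = ¥532 above the shutdown price, P = MC gives x = 11.
At P = ¥25 < min AVC = ¥28, price no longer covers variable cost at any output, so the firm shuts down: x = 0.

Output falls from 11 to 0 (the firm shuts down)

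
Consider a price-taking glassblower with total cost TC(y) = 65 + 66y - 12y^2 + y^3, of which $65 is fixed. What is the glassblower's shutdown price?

Short-run supply begins at min AVC. From VC = 66y - 12y^2 + y^3, AVC = 66 - 12y + y^2.
At the minimum of AVC, MC = AVC. MC = 66 - 24y + 3y^2; setting MC = AVC gives 2y^2 - 12y = 0, so y = 6. min AVC = 30.
So the shutdown price is $30.

$30 per unit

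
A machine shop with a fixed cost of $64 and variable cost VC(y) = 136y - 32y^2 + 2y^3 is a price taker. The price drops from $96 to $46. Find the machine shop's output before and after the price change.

Output falls from 10 to 9

MC = 136 - 64y + 6y^2; the shutdown threshold is min AVC = $8 (at y = 8).
With P = $96 above the shutdown price, P = MC gives y = 10.
At P = $46 ≥ min AVC, set P = MC: y = 9. The firm stays open but cuts output.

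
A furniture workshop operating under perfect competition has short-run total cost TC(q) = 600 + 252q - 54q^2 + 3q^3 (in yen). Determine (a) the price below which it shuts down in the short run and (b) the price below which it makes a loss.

Shutdown price = ¥9; break-even price = ¥72

AVC = 252 - 54q + 3q^2; minimized at q = 9, giving min AVC = ¥9. That is the shutdown price.
ATC = 600/q + 252 - 54q + 3q^2. Setting dATC/dq = −600/q^2 − 54 + 6q = 0 gives q = 10 (since 6·10^3 − 54·10^2 = 600).
min ATC = 600/10 + 252 − 54·10 + 3·10^2 = ¥72. That is the break-even price.
For ¥9 ≤ P < ¥72 the firm produces at a loss; below ¥9 it shuts down.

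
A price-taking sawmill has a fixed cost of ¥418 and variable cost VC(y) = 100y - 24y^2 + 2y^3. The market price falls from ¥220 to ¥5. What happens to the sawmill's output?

AVC = 100 - 24y + 2y^2, minimized at y = 6 where min AVC = ¥28. MC = 100 - 48y + 6y^2.
At P = ¥220 ≥ min AVC, set P = MC on the rising branch: y = 10.
At P = ¥5 < min AVC = ¥28, price no longer covers variable cost at any output, so the firm shuts down: y = 0.

Output falls from 10 to 0 (the firm shuts down)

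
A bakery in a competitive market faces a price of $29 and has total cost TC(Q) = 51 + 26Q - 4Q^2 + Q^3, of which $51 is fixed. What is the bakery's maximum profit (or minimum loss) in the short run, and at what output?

Profit = -$33 at Q = 3

AVC = 26 - 4Q + Q^2 has its minimum $22 at Q = 2; price $29 clears that bar, so the firm operates.
MC = 26 - 8Q + 3Q^2. Setting P = MC and taking the root on the rising branch gives Q* = 3.
TR = 29·3 = 87. TC = 51 + 69 = 120. Profit = 87 − 120 = -$33.
By producing, the firm covers all variable cost plus $18 of fixed cost; shutting down would lose the full $51.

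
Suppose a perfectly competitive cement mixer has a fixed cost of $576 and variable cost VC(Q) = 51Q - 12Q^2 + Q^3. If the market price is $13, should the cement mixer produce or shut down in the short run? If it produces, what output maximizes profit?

Shut down

From TC, MC = TC'(Q) = 51 - 24Q + 3Q^2 and AVC = VC/Q = 51 - 12Q + Q^2.
AVC hits its minimum where MC = AVC, at Q = 6, giving min AVC = 51 - 12·6 + 6^2 = $15.
P = $13 lies below min AVC = $15; no output level covers variable cost.
Shutting down limits the loss to fixed cost, $576.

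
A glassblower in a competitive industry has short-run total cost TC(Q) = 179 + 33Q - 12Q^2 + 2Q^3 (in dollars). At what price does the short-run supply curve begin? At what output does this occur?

$15 per unit, at Q = 3

Short-run supply begins at min AVC. From VC = 33Q - 12Q^2 + 2Q^3, AVC = 33 - 12Q + 2Q^2.
At the minimum of AVC, MC = AVC. MC = 33 - 24Q + 6Q^2; setting MC = AVC gives 4Q^2 - 12Q = 0, so Q = 3. min AVC = 15.
For P < $15 the firm produces nothing.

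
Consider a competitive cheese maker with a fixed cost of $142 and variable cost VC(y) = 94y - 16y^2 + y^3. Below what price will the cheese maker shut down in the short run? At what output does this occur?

$30 per unit, at y = 8

The shutdown price is the minimum of AVC. VC = 94y - 16y^2 + y^3, so AVC = 94 - 16y + y^2.
At the minimum of AVC, MC = AVC. MC = 94 - 32y + 3y^2; setting MC = AVC gives 2y^2 - 16y = 0, so y = 8. min AVC = 30.
So the shutdown price is $30.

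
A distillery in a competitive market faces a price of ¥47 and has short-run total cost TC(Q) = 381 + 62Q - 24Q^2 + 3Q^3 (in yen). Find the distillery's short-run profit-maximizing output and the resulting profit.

Profit = -¥231 at Q = 5

AVC = 62 - 24Q + 3Q^2 has its minimum ¥14 at Q = 4; price ¥47 clears that bar, so the firm operates.
With MC = 62 - 48Q + 9Q^2, P = MC on the upward-sloping part at Q* = 5.
TR = 47·5 = 235. TC = 381 + 85 = 466. Profit = 235 − 466 = -¥231.
By producing, the firm covers all variable cost plus ¥150 of fixed cost; shutting down would lose the full ¥381.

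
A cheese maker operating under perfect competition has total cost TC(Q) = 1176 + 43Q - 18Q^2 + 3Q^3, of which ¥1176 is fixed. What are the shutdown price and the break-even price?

Shutdown price = ¥16; break-even price = ¥232

AVC = 43 - 18Q + 3Q^2; minimized at Q = 3, giving min AVC = ¥16. That is the shutdown price.
ATC = 1176/Q + 43 - 18Q + 3Q^2. Setting dATC/dQ = −1176/Q^2 − 18 + 6Q = 0 gives Q = 7 (since 6·7^3 − 18·7^2 = 1176).
min ATC = 1176/7 + 43 − 18·7 + 3·7^2 = ¥232. That is the break-even price.
Between these two prices the firm operates at a loss; above ¥232 it earns a profit.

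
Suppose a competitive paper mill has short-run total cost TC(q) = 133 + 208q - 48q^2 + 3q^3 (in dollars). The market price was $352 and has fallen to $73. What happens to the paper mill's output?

AVC = 208 - 48q + 3q^2, minimized at q = 8 where min AVC = $16. MC = 208 - 96q + 9q^2.
At P = $352 ≥ min AVC, set P = MC on the rising branch: q = 12.
At P = $73 ≥ min AVC, set P = MC: q = 9. The firm stays open but cuts output.

Output falls from 12 to 9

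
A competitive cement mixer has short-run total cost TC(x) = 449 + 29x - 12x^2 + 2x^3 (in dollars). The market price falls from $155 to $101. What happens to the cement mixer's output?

MC = 29 - 24x + 6x^2; the shutdown threshold is min AVC = $11 (at x = 3).
With P = $155 above the shutdown price, P = MC gives x = 7.
At P = $101 ≥ min AVC, set P = MC: x = 6. The firm stays open but cuts output.

Output falls from 7 to 6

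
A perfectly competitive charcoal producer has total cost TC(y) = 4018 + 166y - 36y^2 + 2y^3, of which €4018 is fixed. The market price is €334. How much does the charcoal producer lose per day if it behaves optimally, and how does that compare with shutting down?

Profit = -€98 at y = 14

AVC = 166 - 36y + 2y^2 has its minimum €4 at y = 9; price €334 clears that bar, so the firm operates.
MC = 166 - 72y + 6y^2. Setting P = MC and taking the root on the rising branch gives y* = 14.
TR = 334·14 = 4676. TC = 4018 + 756 = 4774. Profit = 4676 − 4774 = -€98.
Shutting down would mean losing the fixed cost of €4018, so operating at a loss of €98 is better by €3920.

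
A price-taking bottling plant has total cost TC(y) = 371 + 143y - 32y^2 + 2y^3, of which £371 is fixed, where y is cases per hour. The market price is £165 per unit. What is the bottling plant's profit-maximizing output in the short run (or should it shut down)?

Variable cost is VC = 143y - 32y^2 + 2y^3, so AVC = VC/y = 143 - 32y + 2y^2 and MC = dTC/dy = 143 - 64y + 6y^2.
AVC is minimized where dAVC/dy = -32 + 4y = 0, at y = 8; min AVC = 143 - 32·8 + 2·8^2 = £15.
P = £165 exceeds min AVC = £15, so the firm stays open.
P = MC gives -22 - 64y + 6y^2 = 0, with roots -1/3 and 11. Take the larger (rising MC): y* = 11.
Check: AVC at y = 11 is £33 ≤ P, so revenue covers variable cost.
Profit = P·y − TC = 165·11 − 734 = £1081.

Produce at y = 11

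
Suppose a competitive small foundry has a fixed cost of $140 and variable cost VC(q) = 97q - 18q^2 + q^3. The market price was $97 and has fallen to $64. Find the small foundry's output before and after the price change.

Output falls from 12 to 11

MC = 97 - 36q + 3q^2; the shutdown threshold is min AVC = $16 (at q = 9).
At P = $97 ≥ min AVC, set P = MC on the rising branch: q = 12.
At P = $64 ≥ min AVC, set P = MC: q = 11. The firm stays open but cuts output.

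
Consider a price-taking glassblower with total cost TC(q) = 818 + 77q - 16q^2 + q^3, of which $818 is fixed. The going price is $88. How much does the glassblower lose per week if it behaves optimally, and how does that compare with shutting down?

Profit = -$92 at q = 11

AVC = 77 - 16q + q^2; min AVC = $13 at q = 8. Since P = $88 ≥ min AVC, the firm produces.
With MC = 77 - 32q + 3q^2, P = MC on the upward-sloping part at q* = 11.
TR = 88·11 = 968. TC = 818 + 242 = 1060. Profit = 968 − 1060 = -$92.
Shutting down would mean losing the fixed cost of $818, so operating at a loss of $92 is better by $726.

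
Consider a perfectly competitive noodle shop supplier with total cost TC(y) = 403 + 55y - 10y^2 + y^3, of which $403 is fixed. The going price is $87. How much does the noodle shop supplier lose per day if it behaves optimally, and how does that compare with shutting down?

AVC = 55 - 10y + y^2; min AVC = $30 at y = 5. Since P = $87 ≥ min AVC, the firm produces.
With MC = 55 - 20y + 3y^2, P = MC on the upward-sloping part at y* = 8.
TR = 87·8 = 696. TC = 403 + 312 = 715. Profit = 696 − 715 = -$19.
By producing, the firm covers all variable cost plus $384 of fixed cost; shutting down would lose the full $403.

Profit = -$19 at y = 8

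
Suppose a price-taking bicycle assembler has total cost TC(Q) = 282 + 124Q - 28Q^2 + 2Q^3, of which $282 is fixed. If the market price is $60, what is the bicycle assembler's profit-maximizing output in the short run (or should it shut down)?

Produce at Q = 8

From TC, MC = TC'(Q) = 124 - 56Q + 6Q^2 and AVC = VC/Q = 124 - 28Q + 2Q^2.
The AVC parabola has its vertex at Q = 28/4 = 7, where AVC = 124 - 28·7 + 2·7^2 = $26.
Because $60 ≥ $26, revenue can cover variable cost; the firm operates.
P = MC gives 64 - 56Q + 6Q^2 = 0, with roots 4/3 and 8. Take the larger (rising MC): Q* = 8.
Check: AVC at Q = 8 is $28 ≤ P, so revenue covers variable cost.
Profit = P·Q − TC = 60·8 − 506 = -$26, a loss, but smaller than the $282 fixed cost the firm would lose by shutting down.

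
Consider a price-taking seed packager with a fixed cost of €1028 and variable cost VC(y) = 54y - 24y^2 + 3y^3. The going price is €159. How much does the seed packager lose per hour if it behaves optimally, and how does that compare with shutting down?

AVC = 54 - 24y + 3y^2; min AVC = €6 at y = 4. Since P = €159 ≥ min AVC, the firm produces.
MC = 54 - 48y + 9y^2. Setting P = MC and taking the root on the rising branch gives y* = 7.
TR = 159·7 = 1113. TC = 1028 + 231 = 1259. Profit = 1113 − 1259 = -€146.
By producing, the firm covers all variable cost plus €882 of fixed cost; shutting down would lose the full €1028.

Profit = -€146 at y = 7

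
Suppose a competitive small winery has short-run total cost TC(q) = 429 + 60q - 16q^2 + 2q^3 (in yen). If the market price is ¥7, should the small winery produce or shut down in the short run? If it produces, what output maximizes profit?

Variable cost is VC = 60q - 16q^2 + 2q^3, so AVC = VC/q = 60 - 16q + 2q^2 and MC = dTC/dq = 60 - 32q + 6q^2.
The AVC parabola has its vertex at q = 16/4 = 4, where AVC = 60 - 16·4 + 2·4^2 = ¥28.
P = ¥7 lies below min AVC = ¥28; no output level covers variable cost.
Best response: produce nothing and absorb the ¥429 fixed cost.

Shut down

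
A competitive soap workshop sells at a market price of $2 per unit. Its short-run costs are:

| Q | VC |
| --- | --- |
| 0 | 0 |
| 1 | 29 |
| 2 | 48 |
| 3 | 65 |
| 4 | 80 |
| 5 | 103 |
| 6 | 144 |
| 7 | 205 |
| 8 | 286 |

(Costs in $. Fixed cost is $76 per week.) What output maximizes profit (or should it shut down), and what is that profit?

Q = 0 (shut down); profit = -$76

Compute π = P·Q − TC at each output: Q=0: -76; Q=1: -103; Q=2: -120; Q=3: -135; Q=4: -148; Q=5: -169; Q=6: -208; Q=7: -267; Q=8: -346.
Profit is highest at Q = 0. Equivalently, the lowest AVC in the table is 80/4 ≈ $20 at Q = 4, and P = $2 falls below it — price never covers variable cost, so the firm shuts down and loses only its fixed cost.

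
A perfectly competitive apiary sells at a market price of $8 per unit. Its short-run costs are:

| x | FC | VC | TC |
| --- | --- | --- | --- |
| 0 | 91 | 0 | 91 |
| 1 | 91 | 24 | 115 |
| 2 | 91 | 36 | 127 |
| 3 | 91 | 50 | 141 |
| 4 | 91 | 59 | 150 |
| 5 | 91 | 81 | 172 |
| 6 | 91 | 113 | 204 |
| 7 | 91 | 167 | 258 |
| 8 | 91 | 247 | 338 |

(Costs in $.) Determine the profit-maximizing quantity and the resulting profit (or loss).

x = 0 (shut down); profit = -$91

Tabulate TR − TC: x=0: -91; x=1: -107; x=2: -111; x=3: -117; x=4: -118; x=5: -132; x=6: -156; x=7: -202; x=8: -274.
Profit is highest at x = 0. Equivalently, the lowest AVC in the table is 59/4 ≈ $14.75 at x = 4, and P = $8 falls below it — price never covers variable cost, so the firm shuts down and loses only its fixed cost.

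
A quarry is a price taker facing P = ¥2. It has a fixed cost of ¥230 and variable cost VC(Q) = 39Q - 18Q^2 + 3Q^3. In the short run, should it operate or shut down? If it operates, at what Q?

From TC, MC = TC'(Q) = 39 - 36Q + 9Q^2 and AVC = VC/Q = 39 - 18Q + 3Q^2.
The AVC parabola has its vertex at Q = 18/6 = 3, where AVC = 39 - 18·3 + 3·3^2 = ¥12.
With P < min AVC (¥2 < ¥12), every unit sold adds to the loss.
The firm minimizes its loss by shutting down and losing only its fixed cost of ¥230.

Shut down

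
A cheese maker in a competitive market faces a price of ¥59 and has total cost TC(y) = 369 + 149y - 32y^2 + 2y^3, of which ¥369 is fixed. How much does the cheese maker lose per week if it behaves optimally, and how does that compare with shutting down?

Profit = -¥45 at y = 9

AVC = 149 - 32y + 2y^2; min AVC = ¥21 at y = 8. Since P = ¥59 ≥ min AVC, the firm produces.
MC = 149 - 64y + 6y^2. Setting P = MC and taking the root on the rising branch gives y* = 9.
TR = 59·9 = 531. TC = 369 + 207 = 576. Profit = 531 − 576 = -¥45.
Shutting down would mean losing the fixed cost of ¥369, so operating at a loss of ¥45 is better by ¥324.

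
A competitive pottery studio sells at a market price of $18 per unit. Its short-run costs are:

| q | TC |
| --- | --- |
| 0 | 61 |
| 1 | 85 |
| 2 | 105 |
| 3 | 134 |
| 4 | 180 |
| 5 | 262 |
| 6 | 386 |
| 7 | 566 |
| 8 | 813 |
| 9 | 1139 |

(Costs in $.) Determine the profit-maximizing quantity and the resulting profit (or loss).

Tabulate TR − TC: q=0: -61; q=1: -67; q=2: -69; q=3: -80; q=4: -108; q=5: -172; q=6: -278; q=7: -440; q=8: -669; q=9: -977.
Profit is highest at q = 0. Equivalently, the lowest AVC in the table is 44/2 ≈ $22 at q = 2, and P = $18 falls below it — price never covers variable cost, so the firm shuts down and loses only its fixed cost.

q = 0 (shut down); profit = -$61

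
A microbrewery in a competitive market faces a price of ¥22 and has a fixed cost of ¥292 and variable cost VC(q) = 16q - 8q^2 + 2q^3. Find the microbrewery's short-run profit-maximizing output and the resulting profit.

AVC = 16 - 8q + 2q^2 has its minimum ¥8 at q = 2; price ¥22 clears that bar, so the firm operates.
With MC = 16 - 16q + 6q^2, P = MC on the upward-sloping part at q* = 3.
TR = 22·3 = 66. TC = 292 + 30 = 322. Profit = 66 − 322 = -¥256.
That loss of ¥256 beats the ¥292 the firm would lose by shutting down; producing recovers ¥36 of fixed cost.

Profit = -¥256 at q = 3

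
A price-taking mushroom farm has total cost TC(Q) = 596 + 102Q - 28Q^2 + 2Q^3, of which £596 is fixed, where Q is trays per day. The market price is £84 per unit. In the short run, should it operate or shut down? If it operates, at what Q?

Produce at Q = 9

Strip out fixed cost: VC = 102Q - 28Q^2 + 2Q^3. Then AVC = 102 - 28Q + 2Q^2 and MC = 102 - 56Q + 6Q^2.
AVC is minimized where dAVC/dQ = -28 + 4Q = 0, at Q = 7; min AVC = 102 - 28·7 + 2·7^2 = £4.
Since P = £84 ≥ min AVC = £4, price covers variable cost and the firm should produce.
Set P = MC: 84 = 102 - 56Q + 6Q^2 → 18 - 56Q + 6Q^2 = 0. The roots are Q = 1/3 and Q = 9; the profit-maximizing output is on the rising part of MC, so Q* = 9.
Check: AVC at Q = 9 is £12 ≤ P, so revenue covers variable cost.
Profit = P·Q − TC = 84·9 − 704 = £52.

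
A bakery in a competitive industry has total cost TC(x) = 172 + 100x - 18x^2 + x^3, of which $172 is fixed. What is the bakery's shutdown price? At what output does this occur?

The firm shuts down when price falls below the minimum of average variable cost. AVC = VC/x = 100 - 18x + x^2.
dAVC/dx = -18 + 2x = 0 gives x = 9. min AVC = 100 - 18·9 + 9^2 = 19.
For P < $19 the firm produces nothing.

$19 per unit, at x = 9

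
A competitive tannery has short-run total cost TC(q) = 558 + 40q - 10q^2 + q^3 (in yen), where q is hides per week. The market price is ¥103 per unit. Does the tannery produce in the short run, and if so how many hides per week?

Strip out fixed cost: VC = 40q - 10q^2 + q^3. Then AVC = 40 - 10q + q^2 and MC = 40 - 20q + 3q^2.
AVC hits its minimum where MC = AVC, at q = 5, giving min AVC = 40 - 10·5 + 5^2 = ¥15.
Since P = ¥103 ≥ min AVC = ¥15, price covers variable cost and the firm should produce.
Solving P = MC: -63 - 20q + 3q^2 = 0 ⇒ q = -7/3 or 9. On the upward-sloping branch, q* = 9.
Check: AVC at q = 9 is ¥31 ≤ P, so revenue covers variable cost.
Profit = P·q − TC = 103·9 − 837 = ¥90.

Produce at q = 9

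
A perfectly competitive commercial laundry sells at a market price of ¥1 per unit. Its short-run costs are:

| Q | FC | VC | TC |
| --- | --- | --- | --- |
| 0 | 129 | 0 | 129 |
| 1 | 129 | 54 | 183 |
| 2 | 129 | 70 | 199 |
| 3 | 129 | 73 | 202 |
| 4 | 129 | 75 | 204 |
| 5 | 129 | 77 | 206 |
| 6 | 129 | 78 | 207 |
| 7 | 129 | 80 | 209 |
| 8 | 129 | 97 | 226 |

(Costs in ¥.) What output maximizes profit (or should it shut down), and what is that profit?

Q = 0 (shut down); profit = -¥129

Tabulate TR − TC: Q=0: -129; Q=1: -182; Q=2: -197; Q=3: -199; Q=4: -200; Q=5: -201; Q=6: -201; Q=7: -202; Q=8: -218.
Profit is highest at Q = 0. Equivalently, the lowest AVC in the table is 80/7 ≈ ¥11.43 at Q = 7, and P = ¥1 falls below it — price never covers variable cost, so the firm shuts down and loses only its fixed cost.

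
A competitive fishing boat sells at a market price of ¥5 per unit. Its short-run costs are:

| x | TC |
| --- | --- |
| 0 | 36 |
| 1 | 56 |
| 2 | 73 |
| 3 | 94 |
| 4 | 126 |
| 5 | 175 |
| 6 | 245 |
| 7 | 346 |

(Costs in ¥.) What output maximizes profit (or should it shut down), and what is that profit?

x = 0 (shut down); profit = -¥36

Compute π = P·x − TC at each output: x=0: -36; x=1: -51; x=2: -63; x=3: -79; x=4: -106; x=5: -150; x=6: -215; x=7: -311.
Profit is highest at x = 0. Equivalently, the lowest AVC in the table is 37/2 ≈ ¥18.50 at x = 2, and P = ¥5 falls below it — price never covers variable cost, so the firm shuts down and loses only its fixed cost.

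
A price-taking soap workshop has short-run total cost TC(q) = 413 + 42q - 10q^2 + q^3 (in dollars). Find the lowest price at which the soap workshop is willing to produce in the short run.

$17 per unit

The shutdown price is the minimum of AVC. VC = 42q - 10q^2 + q^3, so AVC = 42 - 10q + q^2.
At the minimum of AVC, MC = AVC. MC = 42 - 20q + 3q^2; setting MC = AVC gives 2q^2 - 10q = 0, so q = 5. min AVC = 17.
The firm shuts down for any P below $17.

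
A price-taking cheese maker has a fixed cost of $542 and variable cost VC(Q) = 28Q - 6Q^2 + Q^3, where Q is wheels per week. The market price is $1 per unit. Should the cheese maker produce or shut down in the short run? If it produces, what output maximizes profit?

Strip out fixed cost: VC = 28Q - 6Q^2 + Q^3. Then AVC = 28 - 6Q + Q^2 and MC = 28 - 12Q + 3Q^2.
AVC is minimized where dAVC/dQ = -6 + 2Q = 0, at Q = 3; min AVC = 28 - 6·3 + 3^2 = $19.
Since P = $1 < min AVC = $19, price fails to cover variable cost at any output.
Shutting down limits the loss to fixed cost, $542.

Shut down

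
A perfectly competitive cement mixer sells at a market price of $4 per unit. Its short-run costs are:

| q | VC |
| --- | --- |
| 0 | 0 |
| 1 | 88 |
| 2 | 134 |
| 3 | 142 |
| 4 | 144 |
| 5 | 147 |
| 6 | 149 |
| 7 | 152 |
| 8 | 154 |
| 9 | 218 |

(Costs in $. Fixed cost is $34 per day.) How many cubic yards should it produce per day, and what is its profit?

q = 0 (shut down); profit = -$34

Compute π = P·q − TC at each output: q=0: -34; q=1: -118; q=2: -160; q=3: -164; q=4: -162; q=5: -161; q=6: -159; q=7: -158; q=8: -156; q=9: -216.
Profit is highest at q = 0. Equivalently, the lowest AVC in the table is 154/8 ≈ $19.25 at q = 8, and P = $4 falls below it — price never covers variable cost, so the firm shuts down and loses only its fixed cost.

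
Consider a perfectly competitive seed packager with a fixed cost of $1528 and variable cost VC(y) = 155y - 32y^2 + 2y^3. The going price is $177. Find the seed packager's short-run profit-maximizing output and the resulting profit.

Profit = -$76 at y = 11

AVC = 155 - 32y + 2y^2; min AVC = $27 at y = 8. Since P = $177 ≥ min AVC, the firm produces.
MC = 155 - 64y + 6y^2. Setting P = MC and taking the root on the rising branch gives y* = 11.
TR = 177·11 = 1947. TC = 1528 + 495 = 2023. Profit = 1947 − 2023 = -$76.
Shutting down would mean losing the fixed cost of $1528, so operating at a loss of $76 is better by $1452.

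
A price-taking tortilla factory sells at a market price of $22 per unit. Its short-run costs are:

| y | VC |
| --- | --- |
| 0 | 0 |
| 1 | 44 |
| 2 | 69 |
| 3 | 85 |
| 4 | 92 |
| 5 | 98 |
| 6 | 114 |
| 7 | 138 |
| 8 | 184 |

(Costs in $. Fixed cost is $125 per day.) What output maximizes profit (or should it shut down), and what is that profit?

y = 6; profit = -$107

Compute π = P·y − TC at each output: y=0: -125; y=1: -147; y=2: -150; y=3: -144; y=4: -129; y=5: -113; y=6: -107; y=7: -109; y=8: -133.
Profit is maximized at y = 6. AVC there is 114/6 = $19 ≤ P, so producing beats shutting down (which would give -$125).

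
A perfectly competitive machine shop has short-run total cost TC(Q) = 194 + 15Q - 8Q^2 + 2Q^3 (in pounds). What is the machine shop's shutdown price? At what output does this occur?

£7 per unit, at Q = 2

The firm shuts down when price falls below the minimum of average variable cost. AVC = VC/Q = 15 - 8Q + 2Q^2.
At the minimum of AVC, MC = AVC. MC = 15 - 16Q + 6Q^2; setting MC = AVC gives 4Q^2 - 8Q = 0, so Q = 2. min AVC = 7.
For P < £7 the firm produces nothing.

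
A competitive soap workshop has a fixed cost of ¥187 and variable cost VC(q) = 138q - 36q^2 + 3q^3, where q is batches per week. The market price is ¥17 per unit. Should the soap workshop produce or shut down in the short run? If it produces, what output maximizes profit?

Strip out fixed cost: VC = 138q - 36q^2 + 3q^3. Then AVC = 138 - 36q + 3q^2 and MC = 138 - 72q + 9q^2.
The AVC parabola has its vertex at q = 36/6 = 6, where AVC = 138 - 36·6 + 3·6^2 = ¥30.
P = ¥17 lies below min AVC = ¥30; no output level covers variable cost.
Shutting down limits the loss to fixed cost, ¥187.

Shut down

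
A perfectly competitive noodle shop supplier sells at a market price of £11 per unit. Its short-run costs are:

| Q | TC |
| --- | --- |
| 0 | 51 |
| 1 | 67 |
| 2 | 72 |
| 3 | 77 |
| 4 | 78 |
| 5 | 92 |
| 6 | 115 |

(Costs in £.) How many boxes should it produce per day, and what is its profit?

Profit at each row (π = 11Q − TC): Q=0: -51; Q=1: -56; Q=2: -50; Q=3: -44; Q=4: -34; Q=5: -37; Q=6: -49.
Profit is maximized at Q = 4. AVC there is 27/4 = £6.75 ≤ P, so producing beats shutting down (which would give -£51).

Q = 4; profit = -£34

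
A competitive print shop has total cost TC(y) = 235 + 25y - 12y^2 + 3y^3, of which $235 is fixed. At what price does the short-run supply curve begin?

Short-run supply begins at min AVC. From VC = 25y - 12y^2 + 3y^3, AVC = 25 - 12y + 3y^2.
At the minimum of AVC, MC = AVC. MC = 25 - 24y + 9y^2; setting MC = AVC gives 6y^2 - 12y = 0, so y = 2. min AVC = 13.
For P < $13 the firm produces nothing.

$13 per unit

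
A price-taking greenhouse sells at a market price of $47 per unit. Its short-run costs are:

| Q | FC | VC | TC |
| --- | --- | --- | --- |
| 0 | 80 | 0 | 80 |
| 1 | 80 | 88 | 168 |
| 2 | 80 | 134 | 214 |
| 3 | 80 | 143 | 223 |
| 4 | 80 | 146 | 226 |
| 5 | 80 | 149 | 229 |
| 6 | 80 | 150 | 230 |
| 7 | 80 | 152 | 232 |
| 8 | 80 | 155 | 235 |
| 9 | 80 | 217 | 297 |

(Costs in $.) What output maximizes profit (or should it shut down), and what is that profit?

Tabulate TR − TC: Q=0: -80; Q=1: -121; Q=2: -120; Q=3: -82; Q=4: -38; Q=5: 6; Q=6: 52; Q=7: 97; Q=8: 141; Q=9: 126.
Profit is maximized at Q = 8. AVC there is 155/8 = $19.38 ≤ P, so producing beats shutting down (which would give -$80).

Q = 8; profit = $141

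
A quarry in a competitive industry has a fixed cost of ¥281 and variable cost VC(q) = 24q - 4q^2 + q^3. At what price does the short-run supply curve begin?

¥20 per unit

The firm shuts down when price falls below the minimum of average variable cost. AVC = VC/q = 24 - 4q + q^2.
At the minimum of AVC, MC = AVC. MC = 24 - 8q + 3q^2; setting MC = AVC gives 2q^2 - 4q = 0, so q = 2. min AVC = 20.
So the shutdown price is ¥20.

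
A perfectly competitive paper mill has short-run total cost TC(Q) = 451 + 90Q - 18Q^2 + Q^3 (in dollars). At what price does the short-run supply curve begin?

Short-run supply begins at min AVC. From VC = 90Q - 18Q^2 + Q^3, AVC = 90 - 18Q + Q^2.
At the minimum of AVC, MC = AVC. MC = 90 - 36Q + 3Q^2; setting MC = AVC gives 2Q^2 - 18Q = 0, so Q = 9. min AVC = 9.
The firm shuts down for any P below $9.

$9 per unit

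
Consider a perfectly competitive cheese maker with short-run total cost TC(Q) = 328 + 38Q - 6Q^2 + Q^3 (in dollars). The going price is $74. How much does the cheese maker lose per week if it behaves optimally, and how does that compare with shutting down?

AVC = 38 - 6Q + Q^2; min AVC = $29 at Q = 3. Since P = $74 ≥ min AVC, the firm produces.
With MC = 38 - 12Q + 3Q^2, P = MC on the upward-sloping part at Q* = 6.
TR = 74·6 = 444. TC = 328 + 228 = 556. Profit = 444 − 556 = -$112.
Shutting down would mean losing the fixed cost of $328, so operating at a loss of $112 is better by $216.

Profit = -$112 at Q = 6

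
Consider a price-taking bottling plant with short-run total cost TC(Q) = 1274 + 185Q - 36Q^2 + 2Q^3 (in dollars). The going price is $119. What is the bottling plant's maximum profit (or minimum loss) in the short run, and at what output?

Profit = -$306 at Q = 11

AVC = 185 - 36Q + 2Q^2 has its minimum $23 at Q = 9; price $119 clears that bar, so the firm operates.
With MC = 185 - 72Q + 6Q^2, P = MC on the upward-sloping part at Q* = 11.
TR = 119·11 = 1309. TC = 1274 + 341 = 1615. Profit = 1309 − 1615 = -$306.
By producing, the firm covers all variable cost plus $968 of fixed cost; shutting down would lose the full $1274.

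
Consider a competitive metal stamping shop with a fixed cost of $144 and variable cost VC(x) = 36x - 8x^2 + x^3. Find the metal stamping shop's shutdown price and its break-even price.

Shutdown price = min AVC. AVC = 36 - 8x + x^2, with vertex at x = 4 and minimum $20.
ATC = 144/x + 36 - 8x + x^2. Setting dATC/dx = −144/x^2 − 8 + 2x = 0 gives x = 6 (since 2·6^3 − 8·6^2 = 144).
min ATC = 144/6 + 36 − 8·6 + 6^2 = $48. That is the break-even price.
For $20 ≤ P < $48 the firm produces at a loss; below $20 it shuts down.

Shutdown price = $20; break-even price = $48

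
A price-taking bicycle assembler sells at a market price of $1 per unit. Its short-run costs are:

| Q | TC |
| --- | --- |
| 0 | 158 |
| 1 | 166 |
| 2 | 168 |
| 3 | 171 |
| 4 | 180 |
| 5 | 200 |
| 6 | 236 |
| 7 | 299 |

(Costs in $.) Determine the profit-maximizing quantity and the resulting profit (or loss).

Compute π = P·Q − TC at each output: Q=0: -158; Q=1: -165; Q=2: -166; Q=3: -168; Q=4: -176; Q=5: -195; Q=6: -230; Q=7: -292.
Profit is highest at Q = 0. Equivalently, the lowest AVC in the table is 13/3 ≈ $4.33 at Q = 3, and P = $1 falls below it — price never covers variable cost, so the firm shuts down and loses only its fixed cost.

Q = 0 (shut down); profit = -$158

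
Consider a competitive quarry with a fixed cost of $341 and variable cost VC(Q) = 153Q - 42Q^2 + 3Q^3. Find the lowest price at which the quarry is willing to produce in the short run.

The firm shuts down when price falls below the minimum of average variable cost. AVC = VC/Q = 153 - 42Q + 3Q^2.
dAVC/dQ = -42 + 6Q = 0 gives Q = 7. min AVC = 153 - 42·7 + 3·7^2 = 6.
The firm shuts down for any P below $6.

$6 per unit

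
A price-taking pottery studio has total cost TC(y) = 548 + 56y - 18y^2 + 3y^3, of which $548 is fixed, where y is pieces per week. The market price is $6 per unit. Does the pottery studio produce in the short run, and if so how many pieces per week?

Strip out fixed cost: VC = 56y - 18y^2 + 3y^3. Then AVC = 56 - 18y + 3y^2 and MC = 56 - 36y + 9y^2.
AVC hits its minimum where MC = AVC, at y = 3, giving min AVC = 56 - 18·3 + 3·3^2 = $29.
P = $6 lies below min AVC = $29; no output level covers variable cost.
The firm minimizes its loss by shutting down and losing only its fixed cost of $548.

Shut down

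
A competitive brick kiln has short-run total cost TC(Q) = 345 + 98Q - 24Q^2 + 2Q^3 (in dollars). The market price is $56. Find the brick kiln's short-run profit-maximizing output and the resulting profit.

Profit = -$149 at Q = 7

AVC = 98 - 24Q + 2Q^2; min AVC = $26 at Q = 6. Since P = $56 ≥ min AVC, the firm produces.
MC = 98 - 48Q + 6Q^2. Setting P = MC and taking the root on the rising branch gives Q* = 7.
TR = 56·7 = 392. TC = 345 + 196 = 541. Profit = 392 − 541 = -$149.
Shutting down would mean losing the fixed cost of $345, so operating at a loss of $149 is better by $196.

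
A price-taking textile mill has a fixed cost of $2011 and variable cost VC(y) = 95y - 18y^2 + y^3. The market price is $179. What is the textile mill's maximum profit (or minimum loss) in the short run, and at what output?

AVC = 95 - 18y + y^2 has its minimum $14 at y = 9; price $179 clears that bar, so the firm operates.
With MC = 95 - 36y + 3y^2, P = MC on the upward-sloping part at y* = 14.
TR = 179·14 = 2506. TC = 2011 + 546 = 2557. Profit = 2506 − 2557 = -$51.
By producing, the firm covers all variable cost plus $1960 of fixed cost; shutting down would lose the full $2011.

Profit = -$51 at y = 14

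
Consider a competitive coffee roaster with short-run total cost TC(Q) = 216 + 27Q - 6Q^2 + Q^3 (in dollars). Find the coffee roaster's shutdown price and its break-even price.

Shutdown price = $18; break-even price = $63

Shutdown price = min AVC. AVC = 27 - 6Q + Q^2, with vertex at Q = 3 and minimum $18.
ATC = 216/Q + 27 - 6Q + Q^2. Setting dATC/dQ = −216/Q^2 − 6 + 2Q = 0 gives Q = 6 (since 2·6^3 − 6·6^2 = 216).
min ATC = 216/6 + 27 − 6·6 + 6^2 = $63. That is the break-even price.
Between these two prices the firm operates at a loss; above $63 it earns a profit.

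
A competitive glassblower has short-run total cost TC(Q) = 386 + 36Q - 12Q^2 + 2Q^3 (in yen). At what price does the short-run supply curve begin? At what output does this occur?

The shutdown price is the minimum of AVC. VC = 36Q - 12Q^2 + 2Q^3, so AVC = 36 - 12Q + 2Q^2.
dAVC/dQ = -12 + 4Q = 0 gives Q = 3. min AVC = 36 - 12·3 + 2·3^2 = 18.
The firm shuts down for any P below ¥18.

¥18 per unit, at Q = 3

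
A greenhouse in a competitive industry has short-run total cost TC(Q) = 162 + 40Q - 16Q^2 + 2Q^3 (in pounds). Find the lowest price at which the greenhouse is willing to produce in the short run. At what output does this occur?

The firm shuts down when price falls below the minimum of average variable cost. AVC = VC/Q = 40 - 16Q + 2Q^2.
At the minimum of AVC, MC = AVC. MC = 40 - 32Q + 6Q^2; setting MC = AVC gives 4Q^2 - 16Q = 0, so Q = 4. min AVC = 8.
The firm shuts down for any P below £8.

£8 per unit, at Q = 4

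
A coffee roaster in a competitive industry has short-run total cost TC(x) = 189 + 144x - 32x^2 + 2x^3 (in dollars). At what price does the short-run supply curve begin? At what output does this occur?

$16 per unit, at x = 8

The shutdown price is the minimum of AVC. VC = 144x - 32x^2 + 2x^3, so AVC = 144 - 32x + 2x^2.
dAVC/dx = -32 + 4x = 0 gives x = 8. min AVC = 144 - 32·8 + 2·8^2 = 16.
For P < $16 the firm produces nothing.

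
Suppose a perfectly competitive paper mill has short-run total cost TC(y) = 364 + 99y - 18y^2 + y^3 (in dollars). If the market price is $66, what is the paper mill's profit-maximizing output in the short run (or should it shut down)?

From TC, MC = TC'(y) = 99 - 36y + 3y^2 and AVC = VC/y = 99 - 18y + y^2.
AVC hits its minimum where MC = AVC, at y = 9, giving min AVC = 99 - 18·9 + 9^2 = $18.
Since P = $66 ≥ min AVC = $18, price covers variable cost and the firm should produce.
P = MC gives 33 - 36y + 3y^2 = 0, with roots 1 and 11. Take the larger (rising MC): y* = 11.
Check: AVC at y = 11 is $22 ≤ P, so revenue covers variable cost.
Profit = P·y − TC = 66·11 − 606 = $120.

Produce at y = 11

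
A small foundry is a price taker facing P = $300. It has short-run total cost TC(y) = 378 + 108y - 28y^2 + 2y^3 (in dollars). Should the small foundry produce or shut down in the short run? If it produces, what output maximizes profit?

Strip out fixed cost: VC = 108y - 28y^2 + 2y^3. Then AVC = 108 - 28y + 2y^2 and MC = 108 - 56y + 6y^2.
AVC hits its minimum where MC = AVC, at y = 7, giving min AVC = 108 - 28·7 + 2·7^2 = $10.
Since P = $300 ≥ min AVC = $10, price covers variable cost and the firm should produce.
P = MC gives -192 - 56y + 6y^2 = 0, with roots -8/3 and 12. Take the larger (rising MC): y* = 12.
Check: AVC at y = 12 is $60 ≤ P, so revenue covers variable cost.
Profit = P·y − TC = 300·12 − 1098 = $2502.

Produce at y = 12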